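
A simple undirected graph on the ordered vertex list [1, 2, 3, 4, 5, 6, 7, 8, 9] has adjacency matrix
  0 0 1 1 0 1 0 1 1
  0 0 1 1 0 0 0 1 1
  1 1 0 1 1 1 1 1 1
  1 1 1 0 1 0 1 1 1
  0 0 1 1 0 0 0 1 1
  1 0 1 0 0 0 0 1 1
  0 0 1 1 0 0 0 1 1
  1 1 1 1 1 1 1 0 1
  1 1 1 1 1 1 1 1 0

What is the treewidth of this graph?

A width-4 tree decomposition is:
Bags: B1 = {3, 4, 7, 8, 9}  B2 = {1, 3, 4, 8, 9}  B3 = {2, 3, 4, 8, 9}  B4 = {1, 3, 6, 8, 9}  B5 = {3, 4, 5, 8, 9}
Tree: B1–B2, B1–B3, B2–B4, B3–B5
Every bag has size at most 5, so the width is 5 − 1 = 4 and tw(G) ≤ 4. Conversely, {1, 3, 4, 8, 9} is a clique of size 5, and the vertices of any clique must share a bag in every tree decomposition; so some bag has ≥ 5 vertices and tw(G) ≥ 4. Hence tw(G) = 4 exactly.

4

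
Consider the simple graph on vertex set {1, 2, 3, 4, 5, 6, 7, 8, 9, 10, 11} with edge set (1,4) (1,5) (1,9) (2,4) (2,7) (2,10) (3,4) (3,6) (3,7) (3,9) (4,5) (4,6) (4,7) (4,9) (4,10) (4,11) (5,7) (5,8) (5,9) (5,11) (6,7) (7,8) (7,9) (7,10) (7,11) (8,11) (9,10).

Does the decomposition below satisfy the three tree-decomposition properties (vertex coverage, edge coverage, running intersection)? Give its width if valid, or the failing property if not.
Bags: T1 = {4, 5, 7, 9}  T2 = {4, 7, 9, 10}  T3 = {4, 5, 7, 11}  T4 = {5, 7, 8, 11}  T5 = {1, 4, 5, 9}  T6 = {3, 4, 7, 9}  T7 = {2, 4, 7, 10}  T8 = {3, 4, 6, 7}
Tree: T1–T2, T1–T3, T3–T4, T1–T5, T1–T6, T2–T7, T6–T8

Vertex coverage: the bags together contain {1, 2, 3, 4, 5, 6, 7, 8, 9, 10, 11}, the full vertex set. Edge coverage: each edge of G has both endpoints in at least one bag. Running intersection: for every vertex, the bags containing it form a connected subtree. All three properties hold, so this is a valid tree decomposition of width max|bag| − 1 = 3, and hence tw(G) ≤ 3.

Yes; width 3.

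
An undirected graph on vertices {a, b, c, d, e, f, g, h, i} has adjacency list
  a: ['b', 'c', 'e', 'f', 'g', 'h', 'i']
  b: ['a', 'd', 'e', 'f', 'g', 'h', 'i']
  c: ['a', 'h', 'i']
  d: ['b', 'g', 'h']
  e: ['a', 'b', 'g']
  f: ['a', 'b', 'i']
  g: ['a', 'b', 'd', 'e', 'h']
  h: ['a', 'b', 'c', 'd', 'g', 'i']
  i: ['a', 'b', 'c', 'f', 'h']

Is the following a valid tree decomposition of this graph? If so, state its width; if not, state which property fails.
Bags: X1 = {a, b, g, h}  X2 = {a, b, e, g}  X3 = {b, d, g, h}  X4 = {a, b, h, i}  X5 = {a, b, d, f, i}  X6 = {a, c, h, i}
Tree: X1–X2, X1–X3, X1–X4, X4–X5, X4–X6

A tree decomposition must satisfy three properties: every vertex lies in some bag; for every edge, both endpoints lie together in some bag; and for every vertex, the bags containing it form a connected subtree. Here bags containing vertex d are not connected in the tree, so the decomposition is invalid.

No — bags containing vertex d are not connected in the tree.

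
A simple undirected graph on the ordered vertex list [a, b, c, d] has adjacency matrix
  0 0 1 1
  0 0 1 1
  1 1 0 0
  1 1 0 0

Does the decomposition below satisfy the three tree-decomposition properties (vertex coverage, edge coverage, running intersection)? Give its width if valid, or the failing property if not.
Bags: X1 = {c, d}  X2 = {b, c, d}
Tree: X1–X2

A tree decomposition must satisfy three properties: every vertex lies in some bag; for every edge, both endpoints lie together in some bag; and for every vertex, the bags containing it form a connected subtree. Here vertex a appears in no bag, so the decomposition is invalid.

No — vertex a appears in no bag.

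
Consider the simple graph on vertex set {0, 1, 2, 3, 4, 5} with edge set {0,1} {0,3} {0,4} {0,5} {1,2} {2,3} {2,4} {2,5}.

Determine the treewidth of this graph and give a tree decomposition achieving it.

Treewidth 2.
Bags: B1 = {0, 2, 5}  B2 = {0, 1, 2}  B3 = {0, 2, 3}  B4 = {0, 2, 4}
Tree: B1–B2, B2–B3, B3–B4

The largest bag has 3 vertices, giving width 2; this decomposition certifies tw(G) ≤ 2. For the lower bound, G contains the cycle 0–5–2–1–0, so G is not a forest; only forests have treewidth ≤ 1, hence tw(G) ≥ 2. Hence tw(G) = 2 exactly.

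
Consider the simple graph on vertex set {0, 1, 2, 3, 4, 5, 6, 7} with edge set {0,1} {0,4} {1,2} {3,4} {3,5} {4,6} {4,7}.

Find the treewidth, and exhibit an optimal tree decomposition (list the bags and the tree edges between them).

Treewidth 1.
Bags: B1 = {3, 4}  B2 = {4, 6}  B3 = {0, 4}  B4 = {0, 1}  B5 = {3, 5}  B6 = {4, 7}  B7 = {1, 2}
Tree: B1–B2, B1–B3, B3–B4, B1–B5, B2–B6, B4–B7

The largest bag has 2 vertices, giving width 1; this decomposition certifies tw(G) ≤ 1. Since G has at least one edge (e.g. 4–3), it is not an edgeless graph, so tw(G) ≥ 1. The upper and lower bounds meet at 1, so that is the treewidth.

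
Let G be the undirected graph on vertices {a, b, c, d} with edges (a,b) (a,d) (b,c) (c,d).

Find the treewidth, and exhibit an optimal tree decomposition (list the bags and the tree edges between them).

Treewidth 2.
One optimal decomposition is:
Bags: B1 = {a, c, d}  B2 = {a, b, c}
Tree: B1–B2

The largest bag has 3 vertices, giving width 2; this decomposition certifies tw(G) ≤ 2. For the lower bound, G contains the cycle c–d–a–b–c, so G is not a forest; only forests have treewidth ≤ 1, hence tw(G) ≥ 2. The upper and lower bounds meet at 2, so that is the treewidth.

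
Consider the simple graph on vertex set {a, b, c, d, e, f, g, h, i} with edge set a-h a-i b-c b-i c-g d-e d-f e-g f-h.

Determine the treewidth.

A width-2 tree decomposition is:
Bags: B1 = {b, c, g}  B2 = {b, e, g}  B3 = {b, d, e}  B4 = {b, d, f}  B5 = {b, f, h}  B6 = {a, b, h}  B7 = {a, b, i}
Tree: B1–B2, B2–B3, B3–B4, B4–B5, B5–B6, B6–B7
Every bag has size at most 3, so the width is 3 − 1 = 2 and tw(G) ≤ 2. The edges b–c–g–e–d–f–h–a–i–b form a cycle, so G is not a tree and its treewidth is at least 2. Hence tw(G) = 2 exactly.

2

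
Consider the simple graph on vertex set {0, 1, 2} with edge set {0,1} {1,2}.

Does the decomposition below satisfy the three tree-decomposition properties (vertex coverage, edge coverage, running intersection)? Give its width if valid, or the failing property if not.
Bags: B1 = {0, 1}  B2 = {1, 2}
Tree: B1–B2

Checking the three conditions: (i) the bags cover all of {0, 1, 2}; (ii) for each edge, some bag contains both endpoints; (iii) the bags containing any fixed vertex form a subtree. All hold, so the decomposition is valid with width 2 − 1 = 1.

Yes; width 1.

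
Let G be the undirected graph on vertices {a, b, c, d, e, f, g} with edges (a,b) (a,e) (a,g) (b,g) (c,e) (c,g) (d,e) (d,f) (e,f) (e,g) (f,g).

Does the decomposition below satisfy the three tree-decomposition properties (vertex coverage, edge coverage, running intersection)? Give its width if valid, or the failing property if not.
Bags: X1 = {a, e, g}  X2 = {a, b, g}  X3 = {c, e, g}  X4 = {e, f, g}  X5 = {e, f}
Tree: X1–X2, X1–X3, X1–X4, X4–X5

A tree decomposition must satisfy three properties: every vertex lies in some bag; for every edge, both endpoints lie together in some bag; and for every vertex, the bags containing it form a connected subtree. Here vertex d appears in no bag, so the decomposition is invalid.

No — vertex d appears in no bag.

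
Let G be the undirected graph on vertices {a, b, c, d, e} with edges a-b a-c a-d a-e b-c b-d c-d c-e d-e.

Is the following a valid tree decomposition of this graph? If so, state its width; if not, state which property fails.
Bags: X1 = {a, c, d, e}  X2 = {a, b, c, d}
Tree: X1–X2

Yes; width 3.

Every vertex of G appears in some bag (union = {a, b, c, d, e}); every edge is covered by a bag; and for each vertex v the set of bags containing v is connected in the bag tree. The decomposition is therefore valid. The largest bag has 4 vertices, so the width is 3.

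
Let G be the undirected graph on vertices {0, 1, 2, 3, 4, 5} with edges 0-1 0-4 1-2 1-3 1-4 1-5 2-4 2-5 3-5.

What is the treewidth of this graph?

2

A width-2 tree decomposition is:
Bags: B1 = {1, 2, 5}  B2 = {1, 2, 4}  B3 = {1, 3, 5}  B4 = {0, 1, 4}
Tree: B1–B2, B1–B3, B2–B4
The largest bag has 3 vertices, giving width 2; this decomposition certifies tw(G) ≤ 2. Conversely, {0, 1, 4} is a clique of size 3, and the vertices of any clique must share a bag in every tree decomposition; so some bag has ≥ 3 vertices and tw(G) ≥ 2. Therefore the treewidth is 2.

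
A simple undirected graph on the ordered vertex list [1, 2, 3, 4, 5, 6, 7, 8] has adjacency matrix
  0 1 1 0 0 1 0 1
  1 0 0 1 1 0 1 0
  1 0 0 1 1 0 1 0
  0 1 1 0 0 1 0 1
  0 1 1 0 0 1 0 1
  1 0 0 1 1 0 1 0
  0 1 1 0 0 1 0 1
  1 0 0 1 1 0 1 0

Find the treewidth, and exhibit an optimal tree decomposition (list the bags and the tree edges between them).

The largest bag has 5 vertices, giving width 4; this decomposition certifies tw(G) ≤ 4. For the lower bound: the 5 vertex sets {1,6}, {2,4}, {3,7}, {8}, {5} are disjoint, each induces a connected subgraph, and every pair is joined by at least one edge of G. Contracting each set to a single vertex therefore yields K_{5} as a minor, and since treewidth is minor-monotone, tw(G) ≥ tw(K_{5}) = 4. Hence tw(G) = 4 exactly.

Treewidth 4.
Bags: B1 = {1, 2, 3, 6, 8}  B2 = {2, 3, 4, 6, 8}  B3 = {2, 3, 6, 7, 8}  B4 = {2, 3, 5, 6, 8}
Tree: B1–B2, B2–B3, B3–B4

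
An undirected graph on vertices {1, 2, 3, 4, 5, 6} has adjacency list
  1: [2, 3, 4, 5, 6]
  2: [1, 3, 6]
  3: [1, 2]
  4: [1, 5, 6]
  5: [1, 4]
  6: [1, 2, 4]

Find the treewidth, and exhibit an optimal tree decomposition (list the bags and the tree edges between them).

The largest bag has 3 vertices, giving width 2; this decomposition certifies tw(G) ≤ 2. For the lower bound, the 3 vertices {1, 2, 3} are pairwise adjacent, and any tree decomposition puts a clique entirely inside one bag — forcing width ≥ 2. Hence tw(G) = 2 exactly.

Treewidth 2.
One optimal decomposition is:
Bags: B1 = {1, 4, 6}  B2 = {1, 4, 5}  B3 = {1, 2, 6}  B4 = {1, 2, 3}
Tree: B1–B2, B1–B3, B3–B4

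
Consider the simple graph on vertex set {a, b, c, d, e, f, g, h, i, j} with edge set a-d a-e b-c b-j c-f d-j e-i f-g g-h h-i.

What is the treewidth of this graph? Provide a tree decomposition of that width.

Each bag holds 3 vertices, so the decomposition has width 2, which upper-bounds the treewidth. For the lower bound, G contains the cycle d–a–e–i–h–g–f–c–b–j–d, so G is not a forest; only forests have treewidth ≤ 1, hence tw(G) ≥ 2. Combining the bounds, tw(G) = 2.

Treewidth 2.
Bags: B1 = {a, d, e}  B2 = {d, e, i}  B3 = {d, h, i}  B4 = {d, g, h}  B5 = {d, f, g}  B6 = {c, d, f}  B7 = {b, c, d}  B8 = {b, d, j}
Tree: B1–B2, B2–B3, B3–B4, B4–B5, B5–B6, B6–B7, B7–B8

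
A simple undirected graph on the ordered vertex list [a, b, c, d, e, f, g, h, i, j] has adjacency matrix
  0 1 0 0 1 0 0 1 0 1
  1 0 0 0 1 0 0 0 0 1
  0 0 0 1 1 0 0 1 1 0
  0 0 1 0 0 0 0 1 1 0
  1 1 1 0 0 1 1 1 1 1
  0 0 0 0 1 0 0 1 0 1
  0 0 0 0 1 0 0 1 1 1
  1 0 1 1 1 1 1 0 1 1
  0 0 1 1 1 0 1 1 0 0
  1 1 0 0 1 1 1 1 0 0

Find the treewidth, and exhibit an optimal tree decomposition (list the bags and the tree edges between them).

Treewidth 3.
One such decomposition:
Bags: B1 = {c, e, h, i}  B2 = {c, d, h, i}  B3 = {e, g, h, i}  B4 = {e, g, h, j}  B5 = {e, f, h, j}  B6 = {a, e, h, j}  B7 = {a, b, e, j}
Tree: B1–B2, B1–B3, B3–B4, B4–B5, B5–B6, B6–B7

Each bag holds 4 vertices, so the decomposition has width 3, which upper-bounds the treewidth. On the other hand G contains the 4-clique {c, d, h, i}. A clique must lie in a single bag of any decomposition, so no decomposition can have width below 3. Hence tw(G) = 3 exactly.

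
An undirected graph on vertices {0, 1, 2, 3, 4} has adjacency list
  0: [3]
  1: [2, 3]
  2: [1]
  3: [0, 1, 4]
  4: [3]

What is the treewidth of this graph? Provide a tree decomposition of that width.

Treewidth 1.
Bags: B1 = {1, 3}  B2 = {1, 2}  B3 = {0, 3}  B4 = {3, 4}
Tree: B1–B2, B1–B3, B3–B4

Every bag has size at most 2, so the width is 2 − 1 = 1 and tw(G) ≤ 1. Since G has at least one edge (e.g. 3–1), it is not an edgeless graph, so tw(G) ≥ 1. Therefore the treewidth is 1.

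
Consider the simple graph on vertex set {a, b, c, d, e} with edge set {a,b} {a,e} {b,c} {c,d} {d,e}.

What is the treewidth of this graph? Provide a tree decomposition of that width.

Treewidth 2.
One optimal decomposition is:
Bags: B1 = {a, d, e}  B2 = {a, b, d}  B3 = {b, c, d}
Tree: B1–B2, B2–B3

Each bag holds 3 vertices, so the decomposition has width 2, which upper-bounds the treewidth. For the lower bound, G contains the cycle d–e–a–b–c–d, so G is not a forest; only forests have treewidth ≤ 1, hence tw(G) ≥ 2. Combining the bounds, tw(G) = 2.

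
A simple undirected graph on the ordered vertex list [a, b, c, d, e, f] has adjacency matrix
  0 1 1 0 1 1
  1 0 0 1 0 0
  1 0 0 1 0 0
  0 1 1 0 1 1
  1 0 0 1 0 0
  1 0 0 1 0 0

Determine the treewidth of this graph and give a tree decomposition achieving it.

Treewidth 2.
One such decomposition:
Bags: B1 = {a, d, f}  B2 = {a, b, d}  B3 = {a, d, e}  B4 = {a, c, d}
Tree: B1–B2, B2–B3, B3–B4

Each bag holds 3 vertices, so the decomposition has width 2, which upper-bounds the treewidth. The edges a–f–d–b–a form a cycle, so G is not a tree and its treewidth is at least 2. The upper and lower bounds meet at 2, so that is the treewidth.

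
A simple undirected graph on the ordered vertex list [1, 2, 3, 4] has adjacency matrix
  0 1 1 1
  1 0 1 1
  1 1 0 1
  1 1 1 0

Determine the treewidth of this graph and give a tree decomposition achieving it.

Treewidth 3.
One optimal decomposition is:
Bags: B1 = {1, 2, 3, 4}
Tree: (single bag)

With just one bag of size 4, the width is 4 − 1 = 3, so tw(G) ≤ 3. Conversely, {1, 2, 3, 4} is a clique of size 4, and the vertices of any clique must share a bag in every tree decomposition; so some bag has ≥ 4 vertices and tw(G) ≥ 3. Hence tw(G) = 3 exactly.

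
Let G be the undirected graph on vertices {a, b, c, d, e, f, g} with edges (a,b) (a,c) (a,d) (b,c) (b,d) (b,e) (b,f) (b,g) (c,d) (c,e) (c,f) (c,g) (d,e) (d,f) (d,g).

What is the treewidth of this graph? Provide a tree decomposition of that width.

Every bag has size at most 4, so the width is 4 − 1 = 3 and tw(G) ≤ 3. Conversely, {b, c, d, g} is a clique of size 4, and the vertices of any clique must share a bag in every tree decomposition; so some bag has ≥ 4 vertices and tw(G) ≥ 3. The upper and lower bounds meet at 3, so that is the treewidth.

Treewidth 3.
Bags: B1 = {b, c, d, f}  B2 = {b, c, d, e}  B3 = {b, c, d, g}  B4 = {a, b, c, d}
Tree: B1–B2, B2–B3, B2–B4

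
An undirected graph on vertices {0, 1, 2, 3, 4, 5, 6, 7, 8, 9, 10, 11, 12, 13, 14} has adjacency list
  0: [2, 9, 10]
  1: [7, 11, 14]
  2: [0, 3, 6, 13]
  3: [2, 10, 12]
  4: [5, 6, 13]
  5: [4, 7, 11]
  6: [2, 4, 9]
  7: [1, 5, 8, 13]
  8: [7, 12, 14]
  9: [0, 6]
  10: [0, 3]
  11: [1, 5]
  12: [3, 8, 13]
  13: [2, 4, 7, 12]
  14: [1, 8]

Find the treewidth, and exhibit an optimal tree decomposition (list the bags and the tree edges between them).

The largest bag has 4 vertices, giving width 3; this decomposition certifies tw(G) ≤ 3. For the lower bound: the 4 vertex sets {0,9,10}, {3}, {2}, {4,6,12,13} are disjoint, each induces a connected subgraph, and every pair is joined by at least one edge of G. Contracting each set to a single vertex therefore yields K_{4} as a minor, and since treewidth is minor-monotone, tw(G) ≥ tw(K_{4}) = 3. Therefore the treewidth is 3.

Treewidth 3.
Bags: B1 = {0, 3, 9, 10}  B2 = {0, 2, 3, 9}  B3 = {2, 3, 6, 9}  B4 = {2, 3, 6, 12}  B5 = {2, 6, 12, 13}  B6 = {4, 6, 12, 13}  B7 = {4, 8, 12, 13}  B8 = {4, 7, 8, 13}  B9 = {4, 5, 7, 8}  B10 = {5, 7, 8, 14}  B11 = {1, 5, 7, 14}  B12 = {1, 5, 11, 14}
Tree: B1–B2, B2–B3, B3–B4, B4–B5, B5–B6, B6–B7, B7–B8, B8–B9, B9–B10, B10–B11, B11–B12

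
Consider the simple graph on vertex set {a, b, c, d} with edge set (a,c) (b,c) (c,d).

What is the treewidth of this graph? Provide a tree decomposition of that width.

The largest bag has 2 vertices, giving width 1; this decomposition certifies tw(G) ≤ 1. Any graph with an edge has treewidth ≥ 1, and G has the edge c–d. Combining the bounds, tw(G) = 1.

Treewidth 1.
Bags: B1 = {c, d}  B2 = {b, c}  B3 = {a, c}
Tree: B1–B2, B1–B3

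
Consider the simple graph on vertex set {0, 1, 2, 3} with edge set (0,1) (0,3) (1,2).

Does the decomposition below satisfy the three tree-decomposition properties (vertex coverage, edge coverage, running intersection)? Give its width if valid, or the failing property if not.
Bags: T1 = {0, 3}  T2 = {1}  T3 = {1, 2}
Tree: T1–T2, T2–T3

A tree decomposition must satisfy three properties: every vertex lies in some bag; for every edge, both endpoints lie together in some bag; and for every vertex, the bags containing it form a connected subtree. Here edge (0,1) lies in no bag, so the decomposition is invalid.

No — edge (0,1) lies in no bag.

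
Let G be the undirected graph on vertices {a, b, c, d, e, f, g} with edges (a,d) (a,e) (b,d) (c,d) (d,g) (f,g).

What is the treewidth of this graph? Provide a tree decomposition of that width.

Treewidth 1.
One such decomposition:
Bags: B1 = {a, d}  B2 = {b, d}  B3 = {a, e}  B4 = {c, d}  B5 = {d, g}  B6 = {f, g}
Tree: B1–B2, B1–B3, B2–B4, B1–B5, B5–B6

Each bag holds 2 vertices, so the decomposition has width 1, which upper-bounds the treewidth. Any graph with an edge has treewidth ≥ 1, and G has the edge d–a. Hence tw(G) = 1 exactly.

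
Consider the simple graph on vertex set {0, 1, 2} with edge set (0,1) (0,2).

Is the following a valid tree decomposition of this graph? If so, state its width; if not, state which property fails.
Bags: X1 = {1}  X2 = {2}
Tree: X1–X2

A tree decomposition must satisfy three properties: every vertex lies in some bag; for every edge, both endpoints lie together in some bag; and for every vertex, the bags containing it form a connected subtree. Here vertex 0 appears in no bag, so the decomposition is invalid.

No — vertex 0 appears in no bag.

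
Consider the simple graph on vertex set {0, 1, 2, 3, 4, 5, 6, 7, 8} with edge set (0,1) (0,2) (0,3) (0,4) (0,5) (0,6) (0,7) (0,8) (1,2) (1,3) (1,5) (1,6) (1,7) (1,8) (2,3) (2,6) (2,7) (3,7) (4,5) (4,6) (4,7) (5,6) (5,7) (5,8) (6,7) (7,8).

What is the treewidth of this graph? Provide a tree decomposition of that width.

Treewidth 4.
One such decomposition:
Bags: B1 = {0, 4, 5, 6, 7}  B2 = {0, 1, 5, 6, 7}  B3 = {0, 1, 2, 6, 7}  B4 = {0, 1, 2, 3, 7}  B5 = {0, 1, 5, 7, 8}
Tree: B1–B2, B2–B3, B3–B4, B2–B5

The largest bag has 5 vertices, giving width 4; this decomposition certifies tw(G) ≤ 4. For the lower bound, the 5 vertices {0, 1, 5, 7, 8} are pairwise adjacent, and any tree decomposition puts a clique entirely inside one bag — forcing width ≥ 4. Therefore the treewidth is 4.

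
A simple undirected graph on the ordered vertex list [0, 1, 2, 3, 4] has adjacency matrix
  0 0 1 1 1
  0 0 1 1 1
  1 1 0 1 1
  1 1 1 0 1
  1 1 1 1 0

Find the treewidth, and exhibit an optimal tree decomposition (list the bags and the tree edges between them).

Treewidth 3.
One optimal decomposition is:
Bags: B1 = {1, 2, 3, 4}  B2 = {0, 2, 3, 4}
Tree: B1–B2

Every bag has size at most 4, so the width is 4 − 1 = 3 and tw(G) ≤ 3. On the other hand G contains the 4-clique {0, 2, 3, 4}. A clique must lie in a single bag of any decomposition, so no decomposition can have width below 3. The upper and lower bounds meet at 3, so that is the treewidth.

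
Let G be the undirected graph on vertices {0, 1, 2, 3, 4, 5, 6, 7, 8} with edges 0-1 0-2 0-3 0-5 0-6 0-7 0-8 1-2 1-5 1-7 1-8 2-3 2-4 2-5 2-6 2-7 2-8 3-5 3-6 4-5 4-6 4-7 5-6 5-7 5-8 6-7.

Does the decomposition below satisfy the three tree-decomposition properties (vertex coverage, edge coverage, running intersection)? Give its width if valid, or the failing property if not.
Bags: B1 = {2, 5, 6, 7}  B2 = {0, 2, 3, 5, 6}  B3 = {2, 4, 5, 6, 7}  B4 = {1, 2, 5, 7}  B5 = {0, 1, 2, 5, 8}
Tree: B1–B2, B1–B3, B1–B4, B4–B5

No — edge (0,7) lies in no bag.

A tree decomposition must satisfy three properties: every vertex lies in some bag; for every edge, both endpoints lie together in some bag; and for every vertex, the bags containing it form a connected subtree. Here edge (0,7) lies in no bag, so the decomposition is invalid.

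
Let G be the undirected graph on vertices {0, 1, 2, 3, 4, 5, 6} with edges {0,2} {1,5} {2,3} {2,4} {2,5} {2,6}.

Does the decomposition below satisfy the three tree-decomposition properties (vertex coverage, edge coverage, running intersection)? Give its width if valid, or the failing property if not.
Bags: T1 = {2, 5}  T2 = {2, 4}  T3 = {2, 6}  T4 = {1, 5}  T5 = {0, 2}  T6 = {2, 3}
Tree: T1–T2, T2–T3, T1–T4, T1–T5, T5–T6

Checking the three conditions: (i) the bags cover all of {0, 1, 2, 3, 4, 5, 6}; (ii) for each edge, some bag contains both endpoints; (iii) the bags containing any fixed vertex form a subtree. All hold, so the decomposition is valid with width 2 − 1 = 1.

Yes; width 1.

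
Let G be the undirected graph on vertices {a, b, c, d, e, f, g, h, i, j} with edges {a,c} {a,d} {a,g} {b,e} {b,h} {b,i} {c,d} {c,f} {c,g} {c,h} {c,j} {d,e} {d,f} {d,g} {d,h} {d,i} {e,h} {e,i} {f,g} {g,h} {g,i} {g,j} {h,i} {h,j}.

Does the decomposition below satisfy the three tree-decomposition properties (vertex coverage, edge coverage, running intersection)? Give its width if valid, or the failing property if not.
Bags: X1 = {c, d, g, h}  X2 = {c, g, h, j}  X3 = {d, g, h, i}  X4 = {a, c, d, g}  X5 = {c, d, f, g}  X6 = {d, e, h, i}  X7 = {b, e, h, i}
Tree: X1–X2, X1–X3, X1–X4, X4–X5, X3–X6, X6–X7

Every vertex of G appears in some bag (union = {a, b, c, d, e, f, g, h, i, j}); every edge is covered by a bag; and for each vertex v the set of bags containing v is connected in the bag tree. The decomposition is therefore valid. The largest bag has 4 vertices, so the width is 3.

Yes; width 3.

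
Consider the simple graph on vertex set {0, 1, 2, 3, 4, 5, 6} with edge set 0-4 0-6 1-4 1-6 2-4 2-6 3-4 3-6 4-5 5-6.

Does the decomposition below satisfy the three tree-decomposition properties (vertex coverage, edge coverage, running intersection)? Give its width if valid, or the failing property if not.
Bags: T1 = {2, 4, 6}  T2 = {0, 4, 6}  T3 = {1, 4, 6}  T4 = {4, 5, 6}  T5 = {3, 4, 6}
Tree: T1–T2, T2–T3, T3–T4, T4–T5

Checking the three conditions: (i) the bags cover all of {0, 1, 2, 3, 4, 5, 6}; (ii) for each edge, some bag contains both endpoints; (iii) the bags containing any fixed vertex form a subtree. All hold, so the decomposition is valid with width 3 − 1 = 2.

Yes; width 2.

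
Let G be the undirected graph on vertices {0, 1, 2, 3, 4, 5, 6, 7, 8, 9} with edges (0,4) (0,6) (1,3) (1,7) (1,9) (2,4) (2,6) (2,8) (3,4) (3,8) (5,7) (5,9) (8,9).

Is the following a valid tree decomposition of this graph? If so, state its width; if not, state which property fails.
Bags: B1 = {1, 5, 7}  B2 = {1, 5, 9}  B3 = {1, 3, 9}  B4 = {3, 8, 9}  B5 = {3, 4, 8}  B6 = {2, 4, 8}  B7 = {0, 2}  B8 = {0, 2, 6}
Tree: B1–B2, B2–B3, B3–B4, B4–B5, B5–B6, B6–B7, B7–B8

A tree decomposition must satisfy three properties: every vertex lies in some bag; for every edge, both endpoints lie together in some bag; and for every vertex, the bags containing it form a connected subtree. Here edge (4,0) lies in no bag, so the decomposition is invalid.

No — edge (4,0) lies in no bag.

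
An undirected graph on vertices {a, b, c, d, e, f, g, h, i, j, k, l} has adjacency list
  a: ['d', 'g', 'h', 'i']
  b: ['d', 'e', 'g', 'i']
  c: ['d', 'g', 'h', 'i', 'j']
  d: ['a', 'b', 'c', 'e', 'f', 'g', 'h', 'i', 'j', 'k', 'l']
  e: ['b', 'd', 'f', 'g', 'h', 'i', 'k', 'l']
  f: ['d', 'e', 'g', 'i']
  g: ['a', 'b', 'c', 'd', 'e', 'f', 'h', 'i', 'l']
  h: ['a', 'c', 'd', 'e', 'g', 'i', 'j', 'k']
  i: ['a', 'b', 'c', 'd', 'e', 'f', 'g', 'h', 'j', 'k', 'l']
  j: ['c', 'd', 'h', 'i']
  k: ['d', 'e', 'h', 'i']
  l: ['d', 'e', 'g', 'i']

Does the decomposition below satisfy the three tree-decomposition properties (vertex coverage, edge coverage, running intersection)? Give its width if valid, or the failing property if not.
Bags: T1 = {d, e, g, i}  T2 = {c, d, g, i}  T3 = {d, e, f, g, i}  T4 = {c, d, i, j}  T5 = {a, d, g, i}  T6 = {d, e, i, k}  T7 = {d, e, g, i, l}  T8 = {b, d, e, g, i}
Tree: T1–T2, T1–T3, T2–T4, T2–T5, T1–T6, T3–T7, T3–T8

No — vertex h appears in no bag.

A tree decomposition must satisfy three properties: every vertex lies in some bag; for every edge, both endpoints lie together in some bag; and for every vertex, the bags containing it form a connected subtree. Here vertex h appears in no bag, so the decomposition is invalid.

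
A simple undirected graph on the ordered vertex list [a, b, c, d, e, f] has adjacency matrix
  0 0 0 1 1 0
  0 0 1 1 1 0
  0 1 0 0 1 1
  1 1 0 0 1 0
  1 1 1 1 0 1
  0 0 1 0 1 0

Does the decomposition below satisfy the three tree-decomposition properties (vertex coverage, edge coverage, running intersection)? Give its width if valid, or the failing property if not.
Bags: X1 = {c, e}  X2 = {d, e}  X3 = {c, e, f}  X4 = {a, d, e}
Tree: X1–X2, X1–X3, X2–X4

A tree decomposition must satisfy three properties: every vertex lies in some bag; for every edge, both endpoints lie together in some bag; and for every vertex, the bags containing it form a connected subtree. Here vertex b appears in no bag, so the decomposition is invalid.

No — vertex b appears in no bag.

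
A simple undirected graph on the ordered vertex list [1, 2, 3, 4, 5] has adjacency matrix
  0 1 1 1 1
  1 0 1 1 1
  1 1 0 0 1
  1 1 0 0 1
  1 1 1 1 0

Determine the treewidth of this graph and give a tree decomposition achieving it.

Treewidth 3.
One optimal decomposition is:
Bags: B1 = {1, 2, 4, 5}  B2 = {1, 2, 3, 5}
Tree: B1–B2

Each bag holds 4 vertices, so the decomposition has width 3, which upper-bounds the treewidth. Conversely, {1, 2, 3, 5} is a clique of size 4, and the vertices of any clique must share a bag in every tree decomposition; so some bag has ≥ 4 vertices and tw(G) ≥ 3. Combining the bounds, tw(G) = 3.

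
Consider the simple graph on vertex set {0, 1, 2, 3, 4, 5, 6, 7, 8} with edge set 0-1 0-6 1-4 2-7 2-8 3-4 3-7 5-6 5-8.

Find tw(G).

A width-2 tree decomposition is:
Bags: B1 = {5, 6, 8}  B2 = {0, 6, 8}  B3 = {0, 1, 8}  B4 = {1, 4, 8}  B5 = {3, 4, 8}  B6 = {3, 7, 8}  B7 = {2, 7, 8}
Tree: B1–B2, B2–B3, B3–B4, B4–B5, B5–B6, B6–B7
The largest bag has 3 vertices, giving width 2; this decomposition certifies tw(G) ≤ 2. For the lower bound, G contains the cycle 8–5–6–0–1–4–3–7–2–8, so G is not a forest; only forests have treewidth ≤ 1, hence tw(G) ≥ 2. Combining the bounds, tw(G) = 2.

2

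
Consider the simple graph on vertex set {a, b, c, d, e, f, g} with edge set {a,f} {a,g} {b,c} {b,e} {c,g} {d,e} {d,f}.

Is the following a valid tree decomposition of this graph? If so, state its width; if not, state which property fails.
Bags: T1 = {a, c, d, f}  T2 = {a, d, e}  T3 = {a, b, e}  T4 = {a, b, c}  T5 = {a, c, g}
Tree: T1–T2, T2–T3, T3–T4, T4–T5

No — bags containing vertex c are not connected in the tree.

A tree decomposition must satisfy three properties: every vertex lies in some bag; for every edge, both endpoints lie together in some bag; and for every vertex, the bags containing it form a connected subtree. Here bags containing vertex c are not connected in the tree, so the decomposition is invalid.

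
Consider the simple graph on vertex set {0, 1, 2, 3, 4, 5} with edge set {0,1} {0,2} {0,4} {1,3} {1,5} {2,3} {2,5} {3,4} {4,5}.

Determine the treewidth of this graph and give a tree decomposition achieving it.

Treewidth 3.
One such decomposition:
Bags: B1 = {0, 1, 2, 4}  B2 = {1, 2, 3, 4}  B3 = {1, 2, 4, 5}
Tree: B1–B2, B2–B3

The largest bag has 4 vertices, giving width 3; this decomposition certifies tw(G) ≤ 3. For the lower bound: the 4 vertex sets {0,4}, {1,3}, {2}, {5} are disjoint, each induces a connected subgraph, and every pair is joined by at least one edge of G. Contracting each set to a single vertex therefore yields K_{4} as a minor, and since treewidth is minor-monotone, tw(G) ≥ tw(K_{4}) = 3. The upper and lower bounds meet at 3, so that is the treewidth.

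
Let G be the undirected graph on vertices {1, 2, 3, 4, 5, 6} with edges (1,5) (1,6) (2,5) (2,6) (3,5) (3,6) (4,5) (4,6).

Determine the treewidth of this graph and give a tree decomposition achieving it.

Every bag has size at most 3, so the width is 3 − 1 = 2 and tw(G) ≤ 2. The edges 6–3–5–4–6 form a cycle, so G is not a tree and its treewidth is at least 2. Hence tw(G) = 2 exactly.

Treewidth 2.
Bags: B1 = {3, 5, 6}  B2 = {4, 5, 6}  B3 = {1, 5, 6}  B4 = {2, 5, 6}
Tree: B1–B2, B2–B3, B3–B4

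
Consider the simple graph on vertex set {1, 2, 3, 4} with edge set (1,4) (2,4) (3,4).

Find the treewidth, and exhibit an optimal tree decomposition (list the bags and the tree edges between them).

Each bag holds 2 vertices, so the decomposition has width 1, which upper-bounds the treewidth. Since G has at least one edge (e.g. 4–1), it is not an edgeless graph, so tw(G) ≥ 1. Therefore the treewidth is 1.

Treewidth 1.
One optimal decomposition is:
Bags: B1 = {1, 4}  B2 = {2, 4}  B3 = {3, 4}
Tree: B1–B2, B1–B3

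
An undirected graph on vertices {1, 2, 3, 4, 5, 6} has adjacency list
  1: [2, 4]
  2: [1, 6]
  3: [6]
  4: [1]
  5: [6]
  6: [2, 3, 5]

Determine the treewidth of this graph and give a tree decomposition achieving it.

Each bag holds 2 vertices, so the decomposition has width 1, which upper-bounds the treewidth. G has an edge, so its treewidth is at least 1. Hence tw(G) = 1 exactly.

Treewidth 1.
One such decomposition:
Bags: B1 = {3, 6}  B2 = {2, 6}  B3 = {1, 2}  B4 = {1, 4}  B5 = {5, 6}
Tree: B1–B2, B2–B3, B3–B4, B2–B5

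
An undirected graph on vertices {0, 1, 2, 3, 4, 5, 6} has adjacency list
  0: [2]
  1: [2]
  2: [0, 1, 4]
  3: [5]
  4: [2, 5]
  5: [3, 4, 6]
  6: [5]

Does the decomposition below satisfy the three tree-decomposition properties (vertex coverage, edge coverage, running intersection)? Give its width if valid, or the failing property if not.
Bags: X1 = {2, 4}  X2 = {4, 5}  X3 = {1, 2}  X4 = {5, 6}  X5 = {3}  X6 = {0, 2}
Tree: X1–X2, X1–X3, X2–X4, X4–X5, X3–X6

A tree decomposition must satisfy three properties: every vertex lies in some bag; for every edge, both endpoints lie together in some bag; and for every vertex, the bags containing it form a connected subtree. Here edge (5,3) lies in no bag, so the decomposition is invalid.

No — edge (5,3) lies in no bag.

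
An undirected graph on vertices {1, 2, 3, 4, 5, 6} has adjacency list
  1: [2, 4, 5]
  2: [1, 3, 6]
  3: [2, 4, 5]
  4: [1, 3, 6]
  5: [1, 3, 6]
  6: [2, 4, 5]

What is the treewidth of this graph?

3

A width-3 tree decomposition is:
Bags: B1 = {2, 4, 5, 6}  B2 = {1, 2, 4, 5}  B3 = {2, 3, 4, 5}
Tree: B1–B2, B2–B3
Each bag holds 4 vertices, so the decomposition has width 3, which upper-bounds the treewidth. For the lower bound: the 4 vertex sets {2,6}, {1,4}, {5}, {3} are disjoint, each induces a connected subgraph, and every pair is joined by at least one edge of G. Contracting each set to a single vertex therefore yields K_{4} as a minor, and since treewidth is minor-monotone, tw(G) ≥ tw(K_{4}) = 3. Combining the bounds, tw(G) = 3.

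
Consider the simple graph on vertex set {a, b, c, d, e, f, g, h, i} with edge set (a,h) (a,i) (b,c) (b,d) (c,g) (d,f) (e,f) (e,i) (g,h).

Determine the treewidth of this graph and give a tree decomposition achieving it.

Every bag has size at most 3, so the width is 3 − 1 = 2 and tw(G) ≤ 2. Since d–f–e–i–a–h–g–c–b–d is a cycle in G, G is not acyclic. Forests are exactly the graphs of treewidth ≤ 1, so tw(G) ≥ 2. Hence tw(G) = 2 exactly.

Treewidth 2.
One such decomposition:
Bags: B1 = {d, e, f}  B2 = {d, e, i}  B3 = {a, d, i}  B4 = {a, d, h}  B5 = {d, g, h}  B6 = {c, d, g}  B7 = {b, c, d}
Tree: B1–B2, B2–B3, B3–B4, B4–B5, B5–B6, B6–B7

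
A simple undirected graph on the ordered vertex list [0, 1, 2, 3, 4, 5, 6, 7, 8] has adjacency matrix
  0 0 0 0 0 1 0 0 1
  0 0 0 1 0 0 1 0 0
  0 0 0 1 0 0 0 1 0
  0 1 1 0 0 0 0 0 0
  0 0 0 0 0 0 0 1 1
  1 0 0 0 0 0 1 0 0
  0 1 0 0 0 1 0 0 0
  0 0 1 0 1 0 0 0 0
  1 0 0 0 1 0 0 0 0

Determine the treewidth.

A width-2 tree decomposition is:
Bags: B1 = {2, 4, 7}  B2 = {2, 4, 8}  B3 = {0, 2, 8}  B4 = {0, 2, 5}  B5 = {2, 5, 6}  B6 = {1, 2, 6}  B7 = {1, 2, 3}
Tree: B1–B2, B2–B3, B3–B4, B4–B5, B5–B6, B6–B7
Every bag has size at most 3, so the width is 3 − 1 = 2 and tw(G) ≤ 2. The edges 2–7–4–8–0–5–6–1–3–2 form a cycle, so G is not a tree and its treewidth is at least 2. Hence tw(G) = 2 exactly.

2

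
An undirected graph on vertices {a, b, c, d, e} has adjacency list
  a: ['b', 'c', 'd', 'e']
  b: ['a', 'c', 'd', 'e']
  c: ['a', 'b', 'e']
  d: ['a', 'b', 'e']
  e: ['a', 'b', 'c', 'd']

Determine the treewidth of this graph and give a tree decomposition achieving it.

Each bag holds 4 vertices, so the decomposition has width 3, which upper-bounds the treewidth. For the lower bound, the 4 vertices {a, b, d, e} are pairwise adjacent, and any tree decomposition puts a clique entirely inside one bag — forcing width ≥ 3. Combining the bounds, tw(G) = 3.

Treewidth 3.
One optimal decomposition is:
Bags: B1 = {a, b, c, e}  B2 = {a, b, d, e}
Tree: B1–B2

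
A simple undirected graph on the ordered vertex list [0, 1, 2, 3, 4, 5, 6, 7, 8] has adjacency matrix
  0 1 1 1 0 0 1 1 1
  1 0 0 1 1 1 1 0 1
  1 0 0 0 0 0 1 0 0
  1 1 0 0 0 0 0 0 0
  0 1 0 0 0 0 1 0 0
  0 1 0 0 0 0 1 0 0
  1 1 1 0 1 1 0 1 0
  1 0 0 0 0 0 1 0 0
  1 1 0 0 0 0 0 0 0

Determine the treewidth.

A width-2 tree decomposition is:
Bags: B1 = {0, 1, 6}  B2 = {0, 6, 7}  B3 = {0, 1, 3}  B4 = {1, 4, 6}  B5 = {1, 5, 6}  B6 = {0, 1, 8}  B7 = {0, 2, 6}
Tree: B1–B2, B1–B3, B1–B4, B1–B5, B3–B6, B1–B7
Each bag holds 3 vertices, so the decomposition has width 2, which upper-bounds the treewidth. For the lower bound, the 3 vertices {0, 1, 8} are pairwise adjacent, and any tree decomposition puts a clique entirely inside one bag — forcing width ≥ 2. Hence tw(G) = 2 exactly.

2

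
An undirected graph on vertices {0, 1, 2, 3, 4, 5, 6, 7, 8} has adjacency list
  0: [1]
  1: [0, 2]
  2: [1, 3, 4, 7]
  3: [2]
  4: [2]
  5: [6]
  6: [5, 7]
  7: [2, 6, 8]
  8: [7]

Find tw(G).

A width-1 tree decomposition is:
Bags: B1 = {1, 2}  B2 = {2, 7}  B3 = {6, 7}  B4 = {2, 4}  B5 = {0, 1}  B6 = {2, 3}  B7 = {7, 8}  B8 = {5, 6}
Tree: B1–B2, B2–B3, B2–B4, B1–B5, B1–B6, B3–B7, B3–B8
The largest bag has 2 vertices, giving width 1; this decomposition certifies tw(G) ≤ 1. Any graph with an edge has treewidth ≥ 1, and G has the edge 2–1. Therefore the treewidth is 1.

1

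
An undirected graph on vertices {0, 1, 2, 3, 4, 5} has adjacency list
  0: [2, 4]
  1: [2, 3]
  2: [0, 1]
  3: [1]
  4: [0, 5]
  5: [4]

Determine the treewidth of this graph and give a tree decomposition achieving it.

The largest bag has 2 vertices, giving width 1; this decomposition certifies tw(G) ≤ 1. Since G has at least one edge (e.g. 3–1), it is not an edgeless graph, so tw(G) ≥ 1. The upper and lower bounds meet at 1, so that is the treewidth.

Treewidth 1.
One such decomposition:
Bags: B1 = {1, 3}  B2 = {1, 2}  B3 = {0, 2}  B4 = {0, 4}  B5 = {4, 5}
Tree: B1–B2, B2–B3, B3–B4, B4–B5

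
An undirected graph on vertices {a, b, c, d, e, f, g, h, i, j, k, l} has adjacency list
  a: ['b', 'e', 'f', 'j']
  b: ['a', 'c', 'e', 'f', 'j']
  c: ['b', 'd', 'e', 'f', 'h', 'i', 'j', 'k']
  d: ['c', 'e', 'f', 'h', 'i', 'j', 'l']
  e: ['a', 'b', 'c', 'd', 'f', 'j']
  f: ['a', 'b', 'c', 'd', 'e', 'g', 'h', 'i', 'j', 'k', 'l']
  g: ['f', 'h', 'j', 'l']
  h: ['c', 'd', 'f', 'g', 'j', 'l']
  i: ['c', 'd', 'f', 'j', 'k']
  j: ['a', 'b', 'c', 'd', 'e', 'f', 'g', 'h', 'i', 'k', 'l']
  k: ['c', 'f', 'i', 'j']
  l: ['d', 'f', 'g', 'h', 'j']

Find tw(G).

4

A width-4 tree decomposition is:
Bags: B1 = {c, d, f, h, j}  B2 = {c, d, e, f, j}  B3 = {c, d, f, i, j}  B4 = {c, f, i, j, k}  B5 = {b, c, e, f, j}  B6 = {d, f, h, j, l}  B7 = {a, b, e, f, j}  B8 = {f, g, h, j, l}
Tree: B1–B2, B1–B3, B3–B4, B2–B5, B1–B6, B5–B7, B6–B8
Each bag holds 5 vertices, so the decomposition has width 4, which upper-bounds the treewidth. For the lower bound, the 5 vertices {f, g, h, j, l} are pairwise adjacent, and any tree decomposition puts a clique entirely inside one bag — forcing width ≥ 4. The upper and lower bounds meet at 4, so that is the treewidth.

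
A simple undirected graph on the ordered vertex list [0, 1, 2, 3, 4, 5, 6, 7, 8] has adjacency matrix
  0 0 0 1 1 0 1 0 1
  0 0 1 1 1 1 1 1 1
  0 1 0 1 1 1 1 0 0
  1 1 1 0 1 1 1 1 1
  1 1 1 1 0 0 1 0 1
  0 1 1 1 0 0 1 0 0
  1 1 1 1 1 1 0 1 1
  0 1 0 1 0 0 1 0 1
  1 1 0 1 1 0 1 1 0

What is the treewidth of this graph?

A width-4 tree decomposition is:
Bags: B1 = {1, 2, 3, 5, 6}  B2 = {1, 2, 3, 4, 6}  B3 = {1, 3, 4, 6, 8}  B4 = {1, 3, 6, 7, 8}  B5 = {0, 3, 4, 6, 8}
Tree: B1–B2, B2–B3, B3–B4, B3–B5
The largest bag has 5 vertices, giving width 4; this decomposition certifies tw(G) ≤ 4. On the other hand G contains the 5-clique {0, 3, 4, 6, 8}. A clique must lie in a single bag of any decomposition, so no decomposition can have width below 4. The upper and lower bounds meet at 4, so that is the treewidth.

4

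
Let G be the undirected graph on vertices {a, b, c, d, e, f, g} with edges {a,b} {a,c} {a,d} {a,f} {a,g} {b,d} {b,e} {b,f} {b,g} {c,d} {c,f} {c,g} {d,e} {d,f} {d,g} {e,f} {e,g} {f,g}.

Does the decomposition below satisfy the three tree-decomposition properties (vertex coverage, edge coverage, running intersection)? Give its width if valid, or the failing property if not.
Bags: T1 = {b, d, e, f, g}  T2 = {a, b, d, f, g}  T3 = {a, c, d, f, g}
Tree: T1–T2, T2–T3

Every vertex of G appears in some bag (union = {a, b, c, d, e, f, g}); every edge is covered by a bag; and for each vertex v the set of bags containing v is connected in the bag tree. The decomposition is therefore valid. The largest bag has 5 vertices, so the width is 4.

Yes; width 4.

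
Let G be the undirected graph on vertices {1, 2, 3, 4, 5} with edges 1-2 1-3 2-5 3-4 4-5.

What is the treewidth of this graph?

2

A width-2 tree decomposition is:
Bags: B1 = {1, 2, 5}  B2 = {1, 4, 5}  B3 = {1, 3, 4}
Tree: B1–B2, B2–B3
The largest bag has 3 vertices, giving width 2; this decomposition certifies tw(G) ≤ 2. Since 1–2–5–4–3–1 is a cycle in G, G is not acyclic. Forests are exactly the graphs of treewidth ≤ 1, so tw(G) ≥ 2. Hence tw(G) = 2 exactly.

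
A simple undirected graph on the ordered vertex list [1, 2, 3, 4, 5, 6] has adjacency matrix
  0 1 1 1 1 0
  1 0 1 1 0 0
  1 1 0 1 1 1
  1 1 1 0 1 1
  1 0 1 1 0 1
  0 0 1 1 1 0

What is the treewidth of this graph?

3

A width-3 tree decomposition is:
Bags: B1 = {1, 3, 4, 5}  B2 = {3, 4, 5, 6}  B3 = {1, 2, 3, 4}
Tree: B1–B2, B1–B3
Each bag holds 4 vertices, so the decomposition has width 3, which upper-bounds the treewidth. On the other hand G contains the 4-clique {1, 2, 3, 4}. A clique must lie in a single bag of any decomposition, so no decomposition can have width below 3. Therefore the treewidth is 3.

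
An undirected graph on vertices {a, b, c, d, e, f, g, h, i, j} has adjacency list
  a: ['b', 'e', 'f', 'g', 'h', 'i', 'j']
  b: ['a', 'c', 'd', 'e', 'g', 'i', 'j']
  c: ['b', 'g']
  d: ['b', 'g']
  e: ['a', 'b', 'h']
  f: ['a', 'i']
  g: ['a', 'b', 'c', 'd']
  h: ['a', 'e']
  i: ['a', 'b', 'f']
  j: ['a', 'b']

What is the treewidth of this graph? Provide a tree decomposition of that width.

Treewidth 2.
One optimal decomposition is:
Bags: B1 = {a, b, g}  B2 = {b, c, g}  B3 = {a, b, i}  B4 = {a, b, j}  B5 = {a, b, e}  B6 = {a, f, i}  B7 = {a, e, h}  B8 = {b, d, g}
Tree: B1–B2, B1–B3, B3–B4, B1–B5, B3–B6, B5–B7, B1–B8

The largest bag has 3 vertices, giving width 2; this decomposition certifies tw(G) ≤ 2. On the other hand G contains the 3-clique {a, e, h}. A clique must lie in a single bag of any decomposition, so no decomposition can have width below 2. Combining the bounds, tw(G) = 2.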